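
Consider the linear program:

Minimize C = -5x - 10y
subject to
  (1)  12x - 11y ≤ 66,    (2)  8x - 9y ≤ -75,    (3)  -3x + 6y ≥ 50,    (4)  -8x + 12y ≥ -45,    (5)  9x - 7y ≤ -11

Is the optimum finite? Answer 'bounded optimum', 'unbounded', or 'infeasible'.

unbounded

From the feasible point (0, 25/3), moving in the direction (7, 9) keeps every constraint satisfied while C decreases without bound.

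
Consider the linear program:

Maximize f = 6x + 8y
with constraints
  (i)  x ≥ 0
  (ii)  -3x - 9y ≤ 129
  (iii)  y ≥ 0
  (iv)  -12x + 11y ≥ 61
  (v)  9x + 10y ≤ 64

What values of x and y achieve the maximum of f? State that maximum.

x = 0, y = 32/5, maximum f = 256/5

Extreme points and f = 6x + 8y:
  (0, 61/11) → f = 488/11
  (0, 32/5) → f = 256/5
  (94/219, 439/73) → f = 3700/73

The optimum lies where x = 0 and 9x + 10y = 64.
Solving simultaneously gives x = 0, y = 32/5.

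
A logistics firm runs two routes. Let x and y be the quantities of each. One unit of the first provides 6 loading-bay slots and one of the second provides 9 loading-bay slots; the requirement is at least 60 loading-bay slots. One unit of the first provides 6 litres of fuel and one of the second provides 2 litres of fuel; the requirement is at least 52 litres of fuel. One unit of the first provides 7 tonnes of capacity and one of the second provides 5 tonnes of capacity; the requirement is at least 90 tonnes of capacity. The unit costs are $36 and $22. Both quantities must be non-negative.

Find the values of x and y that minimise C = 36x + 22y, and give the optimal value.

x = 5, y = 11, minimum C = 422

Extreme points and C = 36x + 22y:
  (0, 26) → C = 572
  (90/7, 0) → C = 3240/7
  (5, 11) → C = 422
The feasible region is unbounded (it extends along (0, 1), (1, 0)), but C strictly increases along every unbounded feasible direction, so there is no improving ray and the minimum is attained at a vertex.

The optimum lies where 6x + 2y = 52 and 7x + 5y = 90.
Solving simultaneously gives x = 5, y = 11.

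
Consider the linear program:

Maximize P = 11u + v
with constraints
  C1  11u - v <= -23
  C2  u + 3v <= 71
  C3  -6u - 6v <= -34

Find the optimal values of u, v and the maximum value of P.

u = 1/17, v = 402/17, maximum P = 413/17

Corner points and P = 11u + v:
  (1/17, 402/17) → P = 413/17
  (-13/9, 64/9) → P = -79/9
  (-27, 98/3) → P = -793/3

The optimum lies where 11u - v = -23 and u + 3v = 71.
Solving simultaneously gives u = 1/17, v = 402/17.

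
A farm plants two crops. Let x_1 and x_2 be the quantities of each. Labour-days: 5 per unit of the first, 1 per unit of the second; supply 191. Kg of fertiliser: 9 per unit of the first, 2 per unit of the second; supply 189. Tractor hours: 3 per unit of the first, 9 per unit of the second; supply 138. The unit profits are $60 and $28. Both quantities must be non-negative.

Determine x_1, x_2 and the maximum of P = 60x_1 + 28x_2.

Feasible corners and P = 60x_1 + 28x_2:
  (0, 0) → P = 0
  (0, 46/3) → P = 1288/3
  (21, 0) → P = 1260
  (19, 9) → P = 1392

At the optimal vertex, 9x_1 + 2x_2 = 189 and 3x_1 + 9x_2 = 138.
Solving simultaneously gives x_1 = 19, x_2 = 9.

x_1 = 19, x_2 = 9, maximum P = 1392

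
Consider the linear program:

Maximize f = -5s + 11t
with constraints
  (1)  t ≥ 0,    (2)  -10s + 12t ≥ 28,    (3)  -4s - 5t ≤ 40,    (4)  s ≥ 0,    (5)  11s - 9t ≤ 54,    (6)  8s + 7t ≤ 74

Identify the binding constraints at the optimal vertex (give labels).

Corner points and f = -5s + 11t:
  (0, 7/3) → f = 77/3
  (346/83, 482/83) → f = 3572/83
  (0, 74/7) → f = 814/7

The maximum is at (0, 74/7). Substituting into each constraint, equality holds for (4) and (6); the remaining constraints have slack.

(4) and (6)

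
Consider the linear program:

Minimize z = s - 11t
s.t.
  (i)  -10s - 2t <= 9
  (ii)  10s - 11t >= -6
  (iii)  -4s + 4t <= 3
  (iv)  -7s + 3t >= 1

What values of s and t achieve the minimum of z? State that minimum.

s = 7/47, t = 32/47, minimum z = -345/47

The optimum lies where 10s - 11t = -6 and -7s + 3t = 1.
Solving simultaneously gives s = 7/47, t = 32/47.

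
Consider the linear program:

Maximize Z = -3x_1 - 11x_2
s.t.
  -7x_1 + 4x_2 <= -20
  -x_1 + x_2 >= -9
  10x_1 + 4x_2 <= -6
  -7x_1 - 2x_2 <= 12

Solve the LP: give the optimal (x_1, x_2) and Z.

x_1 = 2/3, x_2 = -25/3, maximum Z = 269/3

Vertices and Z = -3x_1 - 11x_2:
  (14/17, -121/34) → Z = 1247/34
  (-4/21, -16/3) → Z = 1244/21
  (15/7, -48/7) → Z = 69
  (2/3, -25/3) → Z = 269/3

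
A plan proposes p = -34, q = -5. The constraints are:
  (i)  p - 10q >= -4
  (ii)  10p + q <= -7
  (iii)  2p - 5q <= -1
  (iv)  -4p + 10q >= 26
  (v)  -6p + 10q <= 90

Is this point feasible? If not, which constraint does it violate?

Constraint (v): -6p + 10q = 154, which is not ≤ 90. All other constraints are satisfied.

not feasible — violates (v)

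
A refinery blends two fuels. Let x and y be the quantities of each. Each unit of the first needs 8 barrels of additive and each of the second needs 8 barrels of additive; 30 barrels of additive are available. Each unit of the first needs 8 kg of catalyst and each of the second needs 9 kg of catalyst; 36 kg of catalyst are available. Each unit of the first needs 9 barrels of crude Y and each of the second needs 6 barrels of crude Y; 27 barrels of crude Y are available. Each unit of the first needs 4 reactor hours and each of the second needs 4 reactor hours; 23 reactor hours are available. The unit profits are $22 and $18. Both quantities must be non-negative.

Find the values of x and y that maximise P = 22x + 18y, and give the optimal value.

Feasible corners and P = 22x + 18y:
  (0, 0) → P = 0
  (0, 15/4) → P = 135/2
  (3, 0) → P = 66
  (3/2, 9/4) → P = 147/2

x = 3/2, y = 9/4, maximum P = 147/2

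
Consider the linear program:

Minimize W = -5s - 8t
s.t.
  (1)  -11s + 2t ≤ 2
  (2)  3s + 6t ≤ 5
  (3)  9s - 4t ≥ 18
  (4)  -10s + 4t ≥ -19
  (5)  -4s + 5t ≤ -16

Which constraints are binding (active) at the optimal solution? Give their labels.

(4) and (5)

Corner points and W = -5s - 8t:
  (-22/13, -108/13) → W = 974/13
  (-23/12, -229/24) → W = 1031/12
  (26/29, -72/29) → W = 446/29
  (31/34, -42/17) → W = 517/34

The minimum is at (31/34, -42/17). Substituting into each constraint, equality holds for (4) and (5); the remaining constraints have slack.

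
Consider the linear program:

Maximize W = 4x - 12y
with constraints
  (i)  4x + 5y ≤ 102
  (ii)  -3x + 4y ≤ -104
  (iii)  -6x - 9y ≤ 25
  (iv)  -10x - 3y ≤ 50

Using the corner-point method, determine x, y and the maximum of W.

Feasible corners and W = 4x - 12y:
  (928/31, -110/31) → W = 5032/31
  (1043/6, -356/3) → W = 6358/3
  (836/51, -233/17) → W = 11732/51

The binding constraints are 4x + 5y = 102 and -6x - 9y = 25.
Solving simultaneously gives x = 1043/6, y = -356/3.

x = 1043/6, y = -356/3, maximum W = 6358/3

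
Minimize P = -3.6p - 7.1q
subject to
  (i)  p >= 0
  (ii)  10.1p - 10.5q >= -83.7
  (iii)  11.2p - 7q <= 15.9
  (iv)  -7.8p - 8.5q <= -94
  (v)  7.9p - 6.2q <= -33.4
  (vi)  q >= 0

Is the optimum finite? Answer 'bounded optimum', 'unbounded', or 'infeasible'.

Corner points and P = -3.6p - 7.1q:
  (501/305, 14566/1525) → P = -562183/7625
  (16824/2033, 32389/2033) → P = -2905283/20330
  (29890/11551, 100312/11551) → P = -4099096/57755
The feasible region has finitely many vertices and no improving ray; the minimum is -2905283/20330 at (16824/2033, 32389/2033).

bounded optimum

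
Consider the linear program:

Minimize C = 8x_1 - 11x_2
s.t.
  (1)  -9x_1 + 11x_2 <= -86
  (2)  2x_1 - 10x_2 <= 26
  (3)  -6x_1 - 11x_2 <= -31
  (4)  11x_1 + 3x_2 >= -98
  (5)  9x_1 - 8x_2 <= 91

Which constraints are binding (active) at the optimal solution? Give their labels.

Extreme points and C = 8x_1 - 11x_2:
  (287/34, -31/34) → C = 2637/34
  (313/27, 5/3) → C = 2009/27
  (351/37, -26/37) → C = 3094/37

The minimum is at (313/27, 5/3). Substituting into each constraint, equality holds for (1) and (5); the remaining constraints have slack.

(1) and (5)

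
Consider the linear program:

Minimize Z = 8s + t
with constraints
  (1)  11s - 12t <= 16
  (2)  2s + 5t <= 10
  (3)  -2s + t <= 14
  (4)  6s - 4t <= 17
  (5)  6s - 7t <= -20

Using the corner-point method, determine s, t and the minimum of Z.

s = -39/4, t = -11/2, minimum Z = -167/2

Vertices and Z = 8s + t:
  (-5, 4) → Z = -36
  (-15/22, 25/11) → Z = -35/11
  (-39/4, -11/2) → Z = -167/2

The optimum lies where -2s + t = 14 and 6s - 7t = -20.
Solving simultaneously gives s = -39/4, t = -11/2.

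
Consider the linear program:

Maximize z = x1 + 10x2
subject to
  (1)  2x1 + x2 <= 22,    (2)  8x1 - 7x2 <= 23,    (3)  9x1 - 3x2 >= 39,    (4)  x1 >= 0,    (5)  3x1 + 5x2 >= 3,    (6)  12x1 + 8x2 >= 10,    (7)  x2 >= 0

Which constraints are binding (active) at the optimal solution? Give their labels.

Vertices and z = x1 + 10x2:
  (177/22, 65/11) → z = 1477/22
  (7, 8) → z = 87
  (68/13, 35/13) → z = 418/13

The maximum is at (7, 8). Substituting into each constraint, equality holds for (1) and (3); the remaining constraints have slack.

(1) and (3)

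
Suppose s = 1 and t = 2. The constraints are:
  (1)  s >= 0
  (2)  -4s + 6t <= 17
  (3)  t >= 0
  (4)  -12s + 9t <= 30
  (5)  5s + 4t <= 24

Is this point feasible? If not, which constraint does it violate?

(1): 1 ≥ 0 ✓
(2): 8 ≤ 17 ✓
(3): 2 ≥ 0 ✓
(4): 6 ≤ 30 ✓
(5): 13 ≤ 24 ✓

feasible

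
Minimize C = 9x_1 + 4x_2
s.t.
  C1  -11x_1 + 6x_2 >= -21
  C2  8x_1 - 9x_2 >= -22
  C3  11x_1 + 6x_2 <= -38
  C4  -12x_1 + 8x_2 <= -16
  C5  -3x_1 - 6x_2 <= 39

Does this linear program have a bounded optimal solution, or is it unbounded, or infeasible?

bounded optimum

Extreme points and C = 9x_1 + 4x_2:
  (-17/22, -59/12) → C = -1757/66
  (-9/7, -41/7) → C = -35
  (-13/10, -79/20) → C = -55/2
  (-9/4, -43/8) → C = -167/4
The feasible region has finitely many vertices and no improving ray; the minimum is -167/4 at (-9/4, -43/8).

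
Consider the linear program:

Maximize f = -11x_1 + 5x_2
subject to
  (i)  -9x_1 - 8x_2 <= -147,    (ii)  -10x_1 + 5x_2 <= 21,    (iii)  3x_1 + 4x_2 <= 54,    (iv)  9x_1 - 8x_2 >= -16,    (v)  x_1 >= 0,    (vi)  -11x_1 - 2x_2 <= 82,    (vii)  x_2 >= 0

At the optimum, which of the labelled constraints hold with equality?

Corner points and f = -11x_1 + 5x_2:
  (13, 15/4) → f = -497/4
  (49/3, 0) → f = -539/3
  (18, 0) → f = -198

The maximum is at (13, 15/4). Substituting into each constraint, equality holds for (i) and (iii); the remaining constraints have slack.

(i) and (iii)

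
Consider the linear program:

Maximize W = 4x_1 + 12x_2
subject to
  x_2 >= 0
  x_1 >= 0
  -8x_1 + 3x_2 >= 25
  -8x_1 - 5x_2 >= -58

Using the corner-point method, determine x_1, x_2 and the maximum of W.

x_1 = 0, x_2 = 58/5, maximum W = 696/5

Vertices and W = 4x_1 + 12x_2:
  (0, 25/3) → W = 100
  (0, 58/5) → W = 696/5
  (49/64, 83/8) → W = 2041/16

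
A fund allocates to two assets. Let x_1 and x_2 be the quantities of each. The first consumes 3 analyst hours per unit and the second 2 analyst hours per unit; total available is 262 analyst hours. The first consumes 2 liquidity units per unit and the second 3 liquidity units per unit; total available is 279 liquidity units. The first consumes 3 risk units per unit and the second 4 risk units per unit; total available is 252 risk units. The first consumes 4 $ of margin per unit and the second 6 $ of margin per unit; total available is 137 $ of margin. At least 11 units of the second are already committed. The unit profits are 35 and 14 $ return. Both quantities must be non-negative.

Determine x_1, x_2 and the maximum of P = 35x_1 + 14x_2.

x_1 = 71/4, x_2 = 11, maximum P = 3101/4

The optimum lies where 4x_1 + 6x_2 = 137 and x_2 = 11.
Solving simultaneously gives x_1 = 71/4, x_2 = 11.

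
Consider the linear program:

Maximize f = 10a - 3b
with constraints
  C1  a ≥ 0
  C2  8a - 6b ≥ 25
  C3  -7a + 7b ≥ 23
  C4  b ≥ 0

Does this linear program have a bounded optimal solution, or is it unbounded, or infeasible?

unbounded

From the feasible point (313/14, 359/14), moving in the direction (7, 7) keeps every constraint satisfied while f increases without bound.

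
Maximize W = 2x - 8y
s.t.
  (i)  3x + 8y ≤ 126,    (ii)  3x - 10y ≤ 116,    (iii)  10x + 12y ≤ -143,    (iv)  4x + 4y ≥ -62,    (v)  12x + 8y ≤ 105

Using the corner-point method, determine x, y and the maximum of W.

x = -3, y = -25/2, maximum W = 94

Vertices and W = 2x - 8y:
  (-19/68, -1589/136) → W = 3159/34
  (-3, -25/2) → W = 94
  (-43/2, 6) → W = -91

The binding constraints are 3x - 10y = 116 and 4x + 4y = -62.
Solving simultaneously gives x = -3, y = -25/2.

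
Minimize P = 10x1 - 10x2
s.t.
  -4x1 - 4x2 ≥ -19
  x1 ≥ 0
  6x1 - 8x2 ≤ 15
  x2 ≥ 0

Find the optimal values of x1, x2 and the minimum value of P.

Vertices and P = 10x1 - 10x2:
  (0, 19/4) → P = -95/2
  (53/14, 27/28) → P = 395/14
  (0, 0) → P = 0
  (5/2, 0) → P = 25

The optimum lies where -4x1 - 4x2 = -19 and x1 = 0.
Solving simultaneously gives x1 = 0, x2 = 19/4.

x1 = 0, x2 = 19/4, minimum P = -95/2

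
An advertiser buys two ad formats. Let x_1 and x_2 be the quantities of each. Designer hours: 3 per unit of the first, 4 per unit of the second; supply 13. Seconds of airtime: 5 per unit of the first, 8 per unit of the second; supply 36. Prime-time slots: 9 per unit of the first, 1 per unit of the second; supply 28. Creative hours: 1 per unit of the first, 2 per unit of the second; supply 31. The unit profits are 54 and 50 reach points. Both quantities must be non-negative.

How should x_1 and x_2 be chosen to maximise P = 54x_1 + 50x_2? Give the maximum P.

The binding constraints are 3x_1 + 4x_2 = 13 and 9x_1 + x_2 = 28.
Solving simultaneously gives x_1 = 3, x_2 = 1.

x_1 = 3, x_2 = 1, maximum P = 212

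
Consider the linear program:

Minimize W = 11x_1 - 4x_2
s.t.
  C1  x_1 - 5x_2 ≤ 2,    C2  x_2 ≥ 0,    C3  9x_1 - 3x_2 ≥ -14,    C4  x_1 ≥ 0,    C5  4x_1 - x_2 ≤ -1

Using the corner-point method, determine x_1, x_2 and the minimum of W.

Corner points and W = 11x_1 - 4x_2:
  (0, 14/3) → W = -56/3
  (11/3, 47/3) → W = -67/3
  (0, 1) → W = -4

x_1 = 11/3, x_2 = 47/3, minimum W = -67/3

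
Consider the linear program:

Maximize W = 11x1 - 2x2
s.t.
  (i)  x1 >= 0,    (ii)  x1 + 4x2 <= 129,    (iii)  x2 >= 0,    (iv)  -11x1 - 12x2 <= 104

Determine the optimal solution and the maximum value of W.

x1 = 129, x2 = 0, maximum W = 1419

Extreme points and W = 11x1 - 2x2:
  (0, 129/4) → W = -129/2
  (0, 0) → W = 0
  (129, 0) → W = 1419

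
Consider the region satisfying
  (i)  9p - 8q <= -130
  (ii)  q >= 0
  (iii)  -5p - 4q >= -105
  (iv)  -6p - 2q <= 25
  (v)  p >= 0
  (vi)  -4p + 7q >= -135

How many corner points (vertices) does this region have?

3

The feasible vertices (each the meet of two boundaries and inside every other half-plane) are:
  (80/19, 1595/76)
  (0, 65/4)
  (0, 105/4)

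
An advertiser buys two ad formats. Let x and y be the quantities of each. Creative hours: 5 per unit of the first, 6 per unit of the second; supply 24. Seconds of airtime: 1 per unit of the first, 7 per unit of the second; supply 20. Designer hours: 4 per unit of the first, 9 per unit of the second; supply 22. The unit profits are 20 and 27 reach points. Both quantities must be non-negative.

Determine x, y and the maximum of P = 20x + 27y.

Corner points and P = 20x + 27y:
  (0, 0) → P = 0
  (0, 22/9) → P = 66
  (24/5, 0) → P = 96
  (4, 2/3) → P = 98

x = 4, y = 2/3, maximum P = 98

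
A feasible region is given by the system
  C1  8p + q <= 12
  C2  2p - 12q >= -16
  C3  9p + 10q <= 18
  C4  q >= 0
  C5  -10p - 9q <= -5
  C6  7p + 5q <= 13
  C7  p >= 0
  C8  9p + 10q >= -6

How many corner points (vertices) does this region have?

Of the 27 pairwise boundary intersections, those satisfying every inequality are:
  (102/71, 36/71)
  (3/2, 0)
  (7/16, 45/32)
  (0, 4/3)
  (1/2, 0)
  (0, 5/9)

6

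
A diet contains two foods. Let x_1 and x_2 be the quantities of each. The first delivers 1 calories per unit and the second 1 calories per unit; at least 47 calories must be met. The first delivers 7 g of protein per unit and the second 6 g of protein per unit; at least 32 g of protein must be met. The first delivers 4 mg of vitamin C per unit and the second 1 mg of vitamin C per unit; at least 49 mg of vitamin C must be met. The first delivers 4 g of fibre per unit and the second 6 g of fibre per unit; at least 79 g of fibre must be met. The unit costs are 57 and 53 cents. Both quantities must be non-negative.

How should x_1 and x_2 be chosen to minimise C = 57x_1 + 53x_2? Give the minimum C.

x_1 = 2/3, x_2 = 139/3, minimum C = 7481/3

Extreme points and C = 57x_1 + 53x_2:
  (0, 49) → C = 2597
  (47, 0) → C = 2679
  (2/3, 139/3) → C = 7481/3
The feasible region is unbounded (it extends along (0, 1), (1, 0)), but C strictly increases along every unbounded feasible direction, so there is no improving ray and the minimum is attained at a vertex.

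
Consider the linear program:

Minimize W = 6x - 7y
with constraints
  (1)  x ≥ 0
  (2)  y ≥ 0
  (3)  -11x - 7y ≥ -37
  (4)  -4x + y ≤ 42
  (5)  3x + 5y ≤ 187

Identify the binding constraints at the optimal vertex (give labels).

Vertices and W = 6x - 7y:
  (0, 0) → W = 0
  (0, 37/7) → W = -37
  (37/11, 0) → W = 222/11

The minimum is at (0, 37/7). Substituting into each constraint, equality holds for (1) and (3); the remaining constraints have slack.

(1) and (3)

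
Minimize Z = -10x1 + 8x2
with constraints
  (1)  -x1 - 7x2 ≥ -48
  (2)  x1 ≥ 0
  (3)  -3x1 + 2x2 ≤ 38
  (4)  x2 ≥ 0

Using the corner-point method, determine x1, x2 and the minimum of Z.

The binding constraints are -x1 - 7x2 = -48 and x2 = 0.
Solving simultaneously gives x1 = 48, x2 = 0.

x1 = 48, x2 = 0, minimum Z = -480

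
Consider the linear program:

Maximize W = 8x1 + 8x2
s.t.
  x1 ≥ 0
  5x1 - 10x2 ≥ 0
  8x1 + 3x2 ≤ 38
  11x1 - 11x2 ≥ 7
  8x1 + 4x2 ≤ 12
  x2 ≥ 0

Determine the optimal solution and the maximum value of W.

At the optimal vertex, 11x1 - 11x2 = 7 and 8x1 + 4x2 = 12.
Solving simultaneously gives x1 = 40/33, x2 = 19/33.

x1 = 40/33, x2 = 19/33, maximum W = 472/33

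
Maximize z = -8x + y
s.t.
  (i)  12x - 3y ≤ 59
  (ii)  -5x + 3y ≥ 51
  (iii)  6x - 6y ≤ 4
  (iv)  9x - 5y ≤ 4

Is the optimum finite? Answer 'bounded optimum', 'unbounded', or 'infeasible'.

unbounded

From the feasible point (110/7, 907/21), moving in the direction (-6, -6) keeps every constraint satisfied while z increases without bound.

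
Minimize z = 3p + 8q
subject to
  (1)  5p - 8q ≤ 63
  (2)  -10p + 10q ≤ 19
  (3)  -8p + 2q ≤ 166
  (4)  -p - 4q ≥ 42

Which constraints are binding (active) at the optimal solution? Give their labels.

Feasible corners and z = 3p + 8q:
  (-391/15, -145/6) → z = -4073/15
  (-3, -39/4) → z = -87
  (-248/25, -401/50) → z = -2348/25

The minimum is at (-391/15, -145/6). Substituting into each constraint, equality holds for (1) and (2); the remaining constraints have slack.

(1) and (2)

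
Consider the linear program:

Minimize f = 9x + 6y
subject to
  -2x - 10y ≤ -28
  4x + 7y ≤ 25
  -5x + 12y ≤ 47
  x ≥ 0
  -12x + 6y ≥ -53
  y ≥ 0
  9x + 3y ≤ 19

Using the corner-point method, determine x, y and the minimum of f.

x = 0, y = 14/5, minimum f = 84/5

Feasible corners and f = 9x + 6y:
  (0, 14/5) → f = 84/5
  (53/42, 107/42) → f = 373/14
  (0, 25/7) → f = 150/7
  (58/51, 149/51) → f = 472/17

The optimum lies where -2x - 10y = -28 and x = 0.
Solving simultaneously gives x = 0, y = 14/5.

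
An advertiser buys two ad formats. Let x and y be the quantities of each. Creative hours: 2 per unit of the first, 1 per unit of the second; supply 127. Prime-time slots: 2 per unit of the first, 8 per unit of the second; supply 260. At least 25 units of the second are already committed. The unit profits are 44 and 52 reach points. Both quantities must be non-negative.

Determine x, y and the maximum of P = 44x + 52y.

x = 30, y = 25, maximum P = 2620

Corner points and P = 44x + 52y:
  (0, 65/2) → P = 1690
  (0, 25) → P = 1300
  (30, 25) → P = 2620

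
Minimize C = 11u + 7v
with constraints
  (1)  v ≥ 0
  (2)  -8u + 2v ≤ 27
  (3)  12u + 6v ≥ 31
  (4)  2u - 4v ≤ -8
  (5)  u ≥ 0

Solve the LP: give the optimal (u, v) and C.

Feasible corners and C = 11u + 7v:
  (0, 27/2) → C = 189/2
  (19/15, 79/30) → C = 971/30
  (0, 31/6) → C = 217/6
The feasible region is unbounded (it extends along (2, 1), (1, 4)), but C strictly increases along every unbounded feasible direction, so there is no improving ray and the minimum is attained at a vertex.

u = 19/15, v = 79/30, minimum C = 971/30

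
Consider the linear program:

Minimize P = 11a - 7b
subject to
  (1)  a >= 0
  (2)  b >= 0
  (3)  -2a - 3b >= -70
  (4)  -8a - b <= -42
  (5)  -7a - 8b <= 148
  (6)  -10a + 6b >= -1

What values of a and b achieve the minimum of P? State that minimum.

Extreme points and P = 11a - 7b:
  (28/11, 238/11) → P = -1358/11
  (141/14, 349/21) → P = -233/42
  (253/58, 206/29) → P = -101/58

a = 28/11, b = 238/11, minimum P = -1358/11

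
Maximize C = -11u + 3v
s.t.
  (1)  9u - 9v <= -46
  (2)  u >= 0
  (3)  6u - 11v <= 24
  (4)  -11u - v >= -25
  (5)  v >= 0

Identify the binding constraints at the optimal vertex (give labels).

(2) and (4)

Extreme points and C = -11u + 3v:
  (0, 46/9) → C = 46/3
  (179/108, 731/108) → C = 56/27
  (0, 25) → C = 75

The maximum is at (0, 25). Substituting into each constraint, equality holds for (2) and (4); the remaining constraints have slack.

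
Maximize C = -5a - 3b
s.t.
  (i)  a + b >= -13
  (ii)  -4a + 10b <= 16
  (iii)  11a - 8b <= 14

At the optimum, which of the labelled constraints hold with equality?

(i) and (ii)

Feasible corners and C = -5a - 3b:
  (-73/7, -18/7) → C = 419/7
  (-90/19, -157/19) → C = 921/19
  (134/39, 116/39) → C = -1018/39

The maximum is at (-73/7, -18/7). Substituting into each constraint, equality holds for (i) and (ii); the remaining constraints have slack.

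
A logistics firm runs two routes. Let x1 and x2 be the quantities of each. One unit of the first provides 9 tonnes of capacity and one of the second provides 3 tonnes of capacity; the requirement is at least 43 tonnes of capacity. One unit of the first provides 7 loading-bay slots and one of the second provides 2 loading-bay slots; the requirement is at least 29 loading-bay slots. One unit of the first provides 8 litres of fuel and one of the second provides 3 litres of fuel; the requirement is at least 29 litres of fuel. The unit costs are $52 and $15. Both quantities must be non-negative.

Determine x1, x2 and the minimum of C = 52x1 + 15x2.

Corner points and C = 52x1 + 15x2:
  (0, 29/2) → C = 435/2
  (43/9, 0) → C = 2236/9
  (1/3, 40/3) → C = 652/3
The feasible region is unbounded (it extends along (0, 1), (1, 0)), but C strictly increases along every unbounded feasible direction, so there is no improving ray and the minimum is attained at a vertex.

The binding constraints are 9x1 + 3x2 = 43 and 7x1 + 2x2 = 29.
Solving simultaneously gives x1 = 1/3, x2 = 40/3.

x1 = 1/3, x2 = 40/3, minimum C = 652/3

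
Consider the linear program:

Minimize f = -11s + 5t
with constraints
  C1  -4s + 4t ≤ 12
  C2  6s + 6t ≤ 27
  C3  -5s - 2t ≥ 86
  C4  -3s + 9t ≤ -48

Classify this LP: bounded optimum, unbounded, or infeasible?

unbounded

From the feasible point (-92/7, -71/7), moving in the direction (2, -5) keeps every constraint satisfied while f decreases without bound.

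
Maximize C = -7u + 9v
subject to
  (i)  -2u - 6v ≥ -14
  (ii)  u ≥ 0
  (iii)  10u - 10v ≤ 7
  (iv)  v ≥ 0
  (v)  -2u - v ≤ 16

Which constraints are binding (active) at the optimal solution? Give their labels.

Vertices and C = -7u + 9v:
  (0, 7/3) → C = 21
  (91/40, 63/40) → C = -7/4
  (0, 0) → C = 0
  (7/10, 0) → C = -49/10

The maximum is at (0, 7/3). Substituting into each constraint, equality holds for (i) and (ii); the remaining constraints have slack.

(i) and (ii)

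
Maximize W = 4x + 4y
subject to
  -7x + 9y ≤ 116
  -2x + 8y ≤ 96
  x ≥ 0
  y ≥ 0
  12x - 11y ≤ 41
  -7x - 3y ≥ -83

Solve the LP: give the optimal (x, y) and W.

Vertices and W = 4x + 4y:
  (0, 12) → W = 48
  (188/31, 419/31) → W = 2428/31
  (0, 0) → W = 0
  (41/12, 0) → W = 41/3
  (1036/113, 709/113) → W = 6980/113

x = 188/31, y = 419/31, maximum W = 2428/31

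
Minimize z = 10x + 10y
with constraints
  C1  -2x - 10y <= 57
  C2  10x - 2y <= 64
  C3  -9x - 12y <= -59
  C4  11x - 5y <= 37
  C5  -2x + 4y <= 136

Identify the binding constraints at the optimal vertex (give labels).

Feasible corners and z = 10x + 10y:
  (123/14, 167/14) → z = 1450/7
  (44/3, 124/3) → z = 560
  (739/177, 316/177) → z = 10550/177
  (-349/15, 671/30) → z = -9

The minimum is at (-349/15, 671/30). Substituting into each constraint, equality holds for C3 and C5; the remaining constraints have slack.

C3 and C5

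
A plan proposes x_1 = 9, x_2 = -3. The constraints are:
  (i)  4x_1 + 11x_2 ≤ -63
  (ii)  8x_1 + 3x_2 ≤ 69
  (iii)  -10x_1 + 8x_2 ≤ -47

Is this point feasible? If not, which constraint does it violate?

Constraint (i): 4x_1 + 11x_2 = 3, which is not ≤ -63. All other constraints are satisfied.

not feasible — violates (i)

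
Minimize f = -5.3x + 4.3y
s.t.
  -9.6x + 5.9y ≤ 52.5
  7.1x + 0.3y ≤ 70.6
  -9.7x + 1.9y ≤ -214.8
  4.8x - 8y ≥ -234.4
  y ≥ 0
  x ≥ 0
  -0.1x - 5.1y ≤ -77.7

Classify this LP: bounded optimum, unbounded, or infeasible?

The boundaries -9.6x + 5.9y = 52.5 and 7.1x + 0.3y = 70.6 meet at (40079/4477, 105051/4477), but that point violates -9.7x + 1.9y ≤ -214.8. Every candidate vertex is excluded by some other constraint, so the feasible region is empty.

infeasible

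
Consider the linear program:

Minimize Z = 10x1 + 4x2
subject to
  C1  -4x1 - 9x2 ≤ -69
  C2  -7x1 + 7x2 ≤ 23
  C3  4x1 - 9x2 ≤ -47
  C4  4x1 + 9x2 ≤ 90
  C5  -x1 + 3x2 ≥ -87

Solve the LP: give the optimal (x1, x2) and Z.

x1 = 122/35, x2 = 237/35, minimum Z = 2168/35

Corner points and Z = 10x1 + 4x2:
  (122/35, 237/35) → Z = 2168/35
  (423/91, 722/91) → Z = 7118/91
  (43/8, 137/18) → Z = 3031/36

The optimum lies where -7x1 + 7x2 = 23 and 4x1 - 9x2 = -47.
Solving simultaneously gives x1 = 122/35, x2 = 237/35.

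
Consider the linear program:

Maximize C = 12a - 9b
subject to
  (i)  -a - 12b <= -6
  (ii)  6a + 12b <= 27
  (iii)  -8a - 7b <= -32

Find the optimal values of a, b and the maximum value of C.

a = 21/5, b = 3/20, maximum C = 981/20

Corner points and C = 12a - 9b:
  (21/5, 3/20) → C = 981/20
  (342/89, 16/89) → C = 3960/89
  (65/18, 4/9) → C = 118/3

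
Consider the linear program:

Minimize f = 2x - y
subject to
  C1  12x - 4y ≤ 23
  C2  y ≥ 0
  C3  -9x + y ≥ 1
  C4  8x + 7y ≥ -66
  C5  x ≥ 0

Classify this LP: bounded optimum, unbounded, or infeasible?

unbounded

From the feasible point (0, 1), moving in the direction (0, 1) keeps every constraint satisfied while f decreases without bound.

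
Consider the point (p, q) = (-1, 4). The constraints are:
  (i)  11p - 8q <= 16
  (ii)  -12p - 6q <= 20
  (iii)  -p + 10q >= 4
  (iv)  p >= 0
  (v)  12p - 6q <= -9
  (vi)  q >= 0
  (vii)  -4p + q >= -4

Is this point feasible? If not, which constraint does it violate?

not feasible — violates (iv)

Constraint (iv): p = -1, which is not ≥ 0. All other constraints are satisfied.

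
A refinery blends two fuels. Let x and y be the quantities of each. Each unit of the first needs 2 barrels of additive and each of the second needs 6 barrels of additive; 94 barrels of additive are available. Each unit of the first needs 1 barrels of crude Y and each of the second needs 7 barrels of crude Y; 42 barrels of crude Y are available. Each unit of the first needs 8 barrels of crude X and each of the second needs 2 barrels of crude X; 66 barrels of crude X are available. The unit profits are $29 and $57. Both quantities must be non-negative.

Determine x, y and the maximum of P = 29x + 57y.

The binding constraints are x + 7y = 42 and 8x + 2y = 66.
Solving simultaneously gives x = 7, y = 5.

x = 7, y = 5, maximum P = 488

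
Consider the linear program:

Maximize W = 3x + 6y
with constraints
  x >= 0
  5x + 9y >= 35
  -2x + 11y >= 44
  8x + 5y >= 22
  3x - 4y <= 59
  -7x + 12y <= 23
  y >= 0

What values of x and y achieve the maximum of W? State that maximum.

Extreme points and W = 3x + 6y:
  (33, 10) → W = 159
  (275/53, 262/53) → W = 2397/53
  (100, 241/4) → W = 1323/2

The optimum lies where 3x - 4y = 59 and -7x + 12y = 23.
Solving simultaneously gives x = 100, y = 241/4.

x = 100, y = 241/4, maximum W = 1323/2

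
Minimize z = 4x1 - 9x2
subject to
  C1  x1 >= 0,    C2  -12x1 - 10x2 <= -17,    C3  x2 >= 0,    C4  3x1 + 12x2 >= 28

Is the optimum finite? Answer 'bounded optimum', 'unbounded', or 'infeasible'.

unbounded

From the feasible point (0, 7/3), moving in the direction (0, 1) keeps every constraint satisfied while z decreases without bound.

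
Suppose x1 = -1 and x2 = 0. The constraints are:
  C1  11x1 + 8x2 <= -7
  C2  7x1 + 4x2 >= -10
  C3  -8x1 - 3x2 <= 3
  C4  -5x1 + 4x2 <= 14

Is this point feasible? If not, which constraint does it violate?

Constraint C3: -8x1 - 3x2 = 8, which is not ≤ 3. All other constraints are satisfied.

not feasible — violates C3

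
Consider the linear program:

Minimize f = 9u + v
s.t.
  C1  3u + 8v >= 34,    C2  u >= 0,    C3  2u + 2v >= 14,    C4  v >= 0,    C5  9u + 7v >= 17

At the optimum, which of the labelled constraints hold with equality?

Vertices and f = 9u + v:
  (22/5, 13/5) → f = 211/5
  (34/3, 0) → f = 102
  (0, 7) → f = 7
The feasible region is unbounded (it extends along (0, 1), (1, 0)), but f strictly increases along every unbounded feasible direction, so there is no improving ray and the minimum is attained at a vertex.

The minimum is at (0, 7). Substituting into each constraint, equality holds for C2 and C3; the remaining constraints have slack.

C2 and C3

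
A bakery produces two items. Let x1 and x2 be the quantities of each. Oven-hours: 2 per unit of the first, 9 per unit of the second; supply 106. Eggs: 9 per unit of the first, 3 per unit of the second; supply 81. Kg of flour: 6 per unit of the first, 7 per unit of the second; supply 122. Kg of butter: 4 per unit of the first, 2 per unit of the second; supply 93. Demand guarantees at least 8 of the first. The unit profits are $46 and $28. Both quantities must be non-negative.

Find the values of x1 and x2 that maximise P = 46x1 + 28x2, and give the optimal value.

Corner points and P = 46x1 + 28x2:
  (9, 0) → P = 414
  (8, 0) → P = 368
  (8, 3) → P = 452

x1 = 8, x2 = 3, maximum P = 452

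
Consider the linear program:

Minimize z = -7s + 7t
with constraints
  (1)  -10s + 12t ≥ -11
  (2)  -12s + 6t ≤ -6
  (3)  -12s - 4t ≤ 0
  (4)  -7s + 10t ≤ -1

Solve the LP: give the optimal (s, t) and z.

s = 49/8, t = 67/16, minimum z = -217/16

Extreme points and z = -7s + 7t:
  (11/46, -33/46) → z = -154/23
  (49/8, 67/16) → z = -217/16
  (1/5, -3/5) → z = -28/5
  (9/13, 5/13) → z = -28/13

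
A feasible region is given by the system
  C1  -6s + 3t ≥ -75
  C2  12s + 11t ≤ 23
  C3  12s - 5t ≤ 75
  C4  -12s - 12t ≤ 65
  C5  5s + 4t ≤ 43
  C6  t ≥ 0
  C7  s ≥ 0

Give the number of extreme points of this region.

Pairwise boundary intersections that survive every other constraint:
  (23/12, 0)
  (0, 23/11)
  (0, 0)

3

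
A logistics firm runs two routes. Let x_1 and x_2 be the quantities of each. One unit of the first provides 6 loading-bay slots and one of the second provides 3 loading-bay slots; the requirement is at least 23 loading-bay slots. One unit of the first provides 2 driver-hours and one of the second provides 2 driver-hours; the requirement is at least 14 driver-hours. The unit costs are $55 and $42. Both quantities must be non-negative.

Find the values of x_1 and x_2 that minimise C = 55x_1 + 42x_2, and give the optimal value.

The feasible region is unbounded (it extends along (0, 1), (1, 0)), but C strictly increases along every unbounded feasible direction, so there is no improving ray and the minimum is attained at a vertex.

x_1 = 2/3, x_2 = 19/3, minimum C = 908/3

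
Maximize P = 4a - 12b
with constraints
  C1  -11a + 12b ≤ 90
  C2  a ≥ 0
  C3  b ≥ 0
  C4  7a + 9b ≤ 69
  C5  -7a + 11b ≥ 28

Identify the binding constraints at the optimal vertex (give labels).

C2 and C5

Corner points and P = 4a - 12b:
  (0, 15/2) → P = -90
  (6/61, 463/61) → P = -5532/61
  (0, 28/11) → P = -336/11
  (507/140, 97/20) → P = -306/7

The maximum is at (0, 28/11). Substituting into each constraint, equality holds for C2 and C5; the remaining constraints have slack.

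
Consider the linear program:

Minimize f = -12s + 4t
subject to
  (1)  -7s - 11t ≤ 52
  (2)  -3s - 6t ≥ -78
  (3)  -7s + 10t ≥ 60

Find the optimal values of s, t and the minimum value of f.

s = 35/6, t = 121/12, minimum f = -89/3

Vertices and f = -12s + 4t:
  (-130, 78) → f = 1872
  (-1180/147, 8/21) → f = 14384/147
  (35/6, 121/12) → f = -89/3

The binding constraints are -3s - 6t = -78 and -7s + 10t = 60.
Solving simultaneously gives s = 35/6, t = 121/12.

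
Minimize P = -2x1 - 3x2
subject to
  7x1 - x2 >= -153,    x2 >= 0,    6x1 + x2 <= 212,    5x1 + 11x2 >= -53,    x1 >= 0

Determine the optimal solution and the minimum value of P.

x1 = 59/13, x2 = 2402/13, minimum P = -7324/13

The binding constraints are 7x1 - x2 = -153 and 6x1 + x2 = 212.
Solving simultaneously gives x1 = 59/13, x2 = 2402/13.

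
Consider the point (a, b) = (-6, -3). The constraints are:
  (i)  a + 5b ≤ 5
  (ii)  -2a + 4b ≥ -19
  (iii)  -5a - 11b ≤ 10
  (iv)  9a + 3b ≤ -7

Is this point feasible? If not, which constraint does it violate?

not feasible — violates (iii)

Constraint (iii): -5a - 11b = 63, which is not ≤ 10. All other constraints are satisfied.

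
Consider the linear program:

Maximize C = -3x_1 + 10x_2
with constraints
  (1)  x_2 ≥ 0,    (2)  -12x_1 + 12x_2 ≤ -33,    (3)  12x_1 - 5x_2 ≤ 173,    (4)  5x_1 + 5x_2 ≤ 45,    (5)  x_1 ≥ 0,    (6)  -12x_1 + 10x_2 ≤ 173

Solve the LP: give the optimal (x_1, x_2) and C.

Feasible corners and C = -3x_1 + 10x_2:
  (11/4, 0) → C = -33/4
  (9, 0) → C = -27
  (47/8, 25/8) → C = 109/8

x_1 = 47/8, x_2 = 25/8, maximum C = 109/8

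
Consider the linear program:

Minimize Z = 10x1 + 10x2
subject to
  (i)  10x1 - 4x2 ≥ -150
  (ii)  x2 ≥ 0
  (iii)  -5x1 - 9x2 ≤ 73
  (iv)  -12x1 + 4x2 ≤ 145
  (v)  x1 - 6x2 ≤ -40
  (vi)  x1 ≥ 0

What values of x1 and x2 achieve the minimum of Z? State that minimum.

Vertices and Z = 10x1 + 10x2:
  (5/2, 175/4) → Z = 925/2
  (0, 145/4) → Z = 725/2
  (0, 20/3) → Z = 200/3
The feasible region is unbounded (it extends along (2, 5), (6, 1)), but Z strictly increases along every unbounded feasible direction, so there is no improving ray and the minimum is attained at a vertex.

The binding constraints are x1 - 6x2 = -40 and x1 = 0.
Solving simultaneously gives x1 = 0, x2 = 20/3.

x1 = 0, x2 = 20/3, minimum Z = 200/3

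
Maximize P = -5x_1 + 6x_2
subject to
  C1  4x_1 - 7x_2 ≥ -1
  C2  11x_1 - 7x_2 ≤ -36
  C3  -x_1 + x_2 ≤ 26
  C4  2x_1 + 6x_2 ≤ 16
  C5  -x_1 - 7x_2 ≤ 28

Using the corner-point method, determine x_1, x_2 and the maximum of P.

x_1 = -29/5, x_2 = -111/35, maximum P = 349/35

Feasible corners and P = -5x_1 + 6x_2:
  (-5, -19/7) → P = 61/7
  (-29/5, -111/35) → P = 349/35
  (-16/3, -68/21) → P = 152/21

The optimum lies where 4x_1 - 7x_2 = -1 and -x_1 - 7x_2 = 28.
Solving simultaneously gives x_1 = -29/5, x_2 = -111/35.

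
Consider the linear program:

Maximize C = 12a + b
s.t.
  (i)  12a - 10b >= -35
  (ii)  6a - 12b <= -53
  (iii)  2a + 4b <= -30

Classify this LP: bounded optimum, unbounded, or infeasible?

infeasible

The boundaries 12a - 10b = -35 and 6a - 12b = -53 meet at (55/42, 71/14), but that point violates 2a + 4b ≤ -30. Every candidate vertex is excluded by some other constraint, so the feasible region is empty.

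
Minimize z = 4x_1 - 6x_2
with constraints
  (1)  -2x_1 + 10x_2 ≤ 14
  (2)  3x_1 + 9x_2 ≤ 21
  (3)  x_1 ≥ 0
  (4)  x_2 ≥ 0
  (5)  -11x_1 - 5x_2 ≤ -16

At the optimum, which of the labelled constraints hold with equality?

(1) and (5)

Feasible corners and z = 4x_1 - 6x_2:
  (7/4, 7/4) → z = -7/2
  (3/4, 31/20) → z = -63/10
  (7, 0) → z = 28
  (16/11, 0) → z = 64/11

The minimum is at (3/4, 31/20). Substituting into each constraint, equality holds for (1) and (5); the remaining constraints have slack.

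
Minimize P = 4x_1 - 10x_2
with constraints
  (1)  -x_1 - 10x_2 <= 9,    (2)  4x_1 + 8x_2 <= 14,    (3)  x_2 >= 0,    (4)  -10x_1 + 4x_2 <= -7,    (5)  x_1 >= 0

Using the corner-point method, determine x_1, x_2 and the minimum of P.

x_1 = 7/6, x_2 = 7/6, minimum P = -7

Vertices and P = 4x_1 - 10x_2:
  (7/2, 0) → P = 14
  (7/6, 7/6) → P = -7
  (7/10, 0) → P = 14/5

The optimum lies where 4x_1 + 8x_2 = 14 and -10x_1 + 4x_2 = -7.
Solving simultaneously gives x_1 = 7/6, x_2 = 7/6.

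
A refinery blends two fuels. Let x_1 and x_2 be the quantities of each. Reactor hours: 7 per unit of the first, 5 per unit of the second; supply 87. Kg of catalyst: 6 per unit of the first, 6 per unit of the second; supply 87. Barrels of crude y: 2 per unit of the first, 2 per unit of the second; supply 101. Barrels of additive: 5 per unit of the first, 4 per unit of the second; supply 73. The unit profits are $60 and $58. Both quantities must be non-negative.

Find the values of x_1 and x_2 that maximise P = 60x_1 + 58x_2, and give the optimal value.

x_1 = 29/4, x_2 = 29/4, maximum P = 1711/2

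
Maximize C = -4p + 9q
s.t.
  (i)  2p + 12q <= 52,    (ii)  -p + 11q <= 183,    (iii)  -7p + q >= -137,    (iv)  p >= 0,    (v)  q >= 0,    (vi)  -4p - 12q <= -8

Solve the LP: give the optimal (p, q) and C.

p = 0, q = 13/3, maximum C = 39

Vertices and C = -4p + 9q:
  (848/43, 45/43) → C = -2987/43
  (0, 13/3) → C = 39
  (137/7, 0) → C = -548/7
  (0, 2/3) → C = 6
  (2, 0) → C = -8

The optimum lies where 2p + 12q = 52 and p = 0.
Solving simultaneously gives p = 0, q = 13/3.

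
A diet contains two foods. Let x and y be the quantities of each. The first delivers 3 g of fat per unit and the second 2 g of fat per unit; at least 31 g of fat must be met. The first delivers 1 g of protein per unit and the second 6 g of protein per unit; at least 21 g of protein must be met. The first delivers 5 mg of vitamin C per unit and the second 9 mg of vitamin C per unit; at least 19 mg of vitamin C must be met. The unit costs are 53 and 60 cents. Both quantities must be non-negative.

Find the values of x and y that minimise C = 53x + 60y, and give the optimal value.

Vertices and C = 53x + 60y:
  (0, 31/2) → C = 930
  (21, 0) → C = 1113
  (9, 2) → C = 597
The feasible region is unbounded (it extends along (0, 1), (1, 0)), but C strictly increases along every unbounded feasible direction, so there is no improving ray and the minimum is attained at a vertex.

x = 9, y = 2, minimum C = 597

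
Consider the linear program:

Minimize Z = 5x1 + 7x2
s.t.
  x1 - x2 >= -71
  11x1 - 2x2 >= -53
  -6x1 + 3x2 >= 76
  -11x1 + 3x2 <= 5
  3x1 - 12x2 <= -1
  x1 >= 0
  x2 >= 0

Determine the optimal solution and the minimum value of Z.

Extreme points and Z = 5x1 + 7x2:
  (137/3, 350/3) → Z = 1045
  (26, 97) → Z = 809
  (71/5, 806/15) → Z = 6707/15

The optimum lies where -6x1 + 3x2 = 76 and -11x1 + 3x2 = 5.
Solving simultaneously gives x1 = 71/5, x2 = 806/15.

x1 = 71/5, x2 = 806/15, minimum Z = 6707/15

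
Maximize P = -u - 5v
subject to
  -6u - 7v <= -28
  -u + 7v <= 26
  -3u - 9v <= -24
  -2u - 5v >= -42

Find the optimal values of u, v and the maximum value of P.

Feasible corners and P = -u - 5v:
  (2/7, 184/49) → P = -934/49
  (28/11, 20/11) → P = -128/11
  (164/19, 94/19) → P = -634/19
  (86, -26) → P = 44

The binding constraints are -3u - 9v = -24 and -2u - 5v = -42.
Solving simultaneously gives u = 86, v = -26.

u = 86, v = -26, maximum P = 44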